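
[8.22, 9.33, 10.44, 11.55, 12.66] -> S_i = 8.22 + 1.11*i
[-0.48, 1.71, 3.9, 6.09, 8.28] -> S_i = -0.48 + 2.19*i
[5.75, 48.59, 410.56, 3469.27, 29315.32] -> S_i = 5.75*8.45^i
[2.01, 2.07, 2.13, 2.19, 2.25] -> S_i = 2.01 + 0.06*i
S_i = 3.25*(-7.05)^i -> [3.25, -22.91, 161.53, -1138.81, 8028.6]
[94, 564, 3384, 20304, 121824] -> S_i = 94*6^i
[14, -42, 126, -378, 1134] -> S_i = 14*-3^i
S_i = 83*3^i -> [83, 249, 747, 2241, 6723]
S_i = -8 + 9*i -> [-8, 1, 10, 19, 28]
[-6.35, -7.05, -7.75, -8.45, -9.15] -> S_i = -6.35 + -0.70*i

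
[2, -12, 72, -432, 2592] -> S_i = 2*-6^i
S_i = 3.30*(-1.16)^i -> [3.3, -3.83, 4.44, -5.15, 5.98]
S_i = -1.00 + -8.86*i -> [-1.0, -9.86, -18.72, -27.58, -36.44]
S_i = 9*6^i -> [9, 54, 324, 1944, 11664]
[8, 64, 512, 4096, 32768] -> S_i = 8*8^i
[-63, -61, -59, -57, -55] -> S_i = -63 + 2*i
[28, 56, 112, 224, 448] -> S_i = 28*2^i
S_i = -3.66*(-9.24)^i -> [-3.66, 33.82, -312.48, 2887.33, -26678.96]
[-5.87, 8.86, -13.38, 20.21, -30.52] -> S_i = -5.87*(-1.51)^i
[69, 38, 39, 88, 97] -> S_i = Random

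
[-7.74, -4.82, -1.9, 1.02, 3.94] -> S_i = -7.74 + 2.92*i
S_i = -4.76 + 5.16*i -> [-4.76, 0.4, 5.56, 10.72, 15.88]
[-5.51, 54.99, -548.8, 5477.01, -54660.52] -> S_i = -5.51*(-9.98)^i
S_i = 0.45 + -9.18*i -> [0.45, -8.73, -17.91, -27.09, -36.27]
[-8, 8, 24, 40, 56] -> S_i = -8 + 16*i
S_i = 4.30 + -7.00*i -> [4.3, -2.7, -9.7, -16.7, -23.7]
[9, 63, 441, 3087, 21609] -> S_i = 9*7^i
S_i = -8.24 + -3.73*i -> [-8.24, -11.97, -15.7, -19.43, -23.16]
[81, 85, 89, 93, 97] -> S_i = 81 + 4*i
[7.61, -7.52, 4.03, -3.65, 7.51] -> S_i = Random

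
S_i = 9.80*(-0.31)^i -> [9.8, -3.04, 0.94, -0.29, 0.09]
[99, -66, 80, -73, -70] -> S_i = Random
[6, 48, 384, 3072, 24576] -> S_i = 6*8^i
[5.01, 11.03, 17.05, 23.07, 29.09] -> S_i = 5.01 + 6.02*i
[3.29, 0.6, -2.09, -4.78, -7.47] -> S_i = 3.29 + -2.69*i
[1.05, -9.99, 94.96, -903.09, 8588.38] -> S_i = 1.05*(-9.51)^i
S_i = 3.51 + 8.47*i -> [3.51, 11.98, 20.45, 28.92, 37.39]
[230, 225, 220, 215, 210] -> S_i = 230 + -5*i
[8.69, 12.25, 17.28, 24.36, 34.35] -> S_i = 8.69*1.41^i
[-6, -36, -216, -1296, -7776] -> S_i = -6*6^i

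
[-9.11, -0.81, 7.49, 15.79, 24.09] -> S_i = -9.11 + 8.30*i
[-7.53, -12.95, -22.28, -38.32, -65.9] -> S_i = -7.53*1.72^i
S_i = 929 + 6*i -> [929, 935, 941, 947, 953]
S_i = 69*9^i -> [69, 621, 5589, 50301, 452709]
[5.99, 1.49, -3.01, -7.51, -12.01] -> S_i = 5.99 + -4.50*i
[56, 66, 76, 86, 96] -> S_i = 56 + 10*i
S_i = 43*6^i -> [43, 258, 1548, 9288, 55728]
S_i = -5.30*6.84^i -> [-5.3, -36.25, -247.96, -1696.07, -11601.13]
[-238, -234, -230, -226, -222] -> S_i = -238 + 4*i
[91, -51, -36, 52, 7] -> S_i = Random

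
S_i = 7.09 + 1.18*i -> [7.09, 8.27, 9.45, 10.63, 11.81]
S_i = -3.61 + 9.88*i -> [-3.61, 6.27, 16.15, 26.03, 35.91]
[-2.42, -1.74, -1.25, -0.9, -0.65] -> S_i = -2.42*0.72^i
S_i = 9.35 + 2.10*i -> [9.35, 11.45, 13.55, 15.65, 17.75]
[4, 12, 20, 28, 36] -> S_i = 4 + 8*i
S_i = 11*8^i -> [11, 88, 704, 5632, 45056]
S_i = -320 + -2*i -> [-320, -322, -324, -326, -328]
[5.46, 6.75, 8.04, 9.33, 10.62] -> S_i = 5.46 + 1.29*i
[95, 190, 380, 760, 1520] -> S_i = 95*2^i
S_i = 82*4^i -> [82, 328, 1312, 5248, 20992]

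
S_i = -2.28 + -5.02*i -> [-2.28, -7.3, -12.32, -17.34, -22.36]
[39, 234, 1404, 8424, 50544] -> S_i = 39*6^i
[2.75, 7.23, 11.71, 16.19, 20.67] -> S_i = 2.75 + 4.48*i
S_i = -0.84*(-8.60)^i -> [-0.84, 7.22, -62.13, 534.29, -4594.87]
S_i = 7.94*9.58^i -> [7.94, 76.07, 728.7, 6980.99, 66877.89]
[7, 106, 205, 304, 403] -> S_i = 7 + 99*i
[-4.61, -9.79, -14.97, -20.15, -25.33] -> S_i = -4.61 + -5.18*i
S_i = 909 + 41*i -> [909, 950, 991, 1032, 1073]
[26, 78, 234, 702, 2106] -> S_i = 26*3^i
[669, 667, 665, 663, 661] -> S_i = 669 + -2*i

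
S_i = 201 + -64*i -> [201, 137, 73, 9, -55]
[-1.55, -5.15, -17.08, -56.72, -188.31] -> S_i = -1.55*3.32^i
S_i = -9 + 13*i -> [-9, 4, 17, 30, 43]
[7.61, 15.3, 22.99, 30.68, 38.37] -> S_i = 7.61 + 7.69*i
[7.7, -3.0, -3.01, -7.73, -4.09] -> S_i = Random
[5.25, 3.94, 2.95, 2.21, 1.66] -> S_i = 5.25*0.75^i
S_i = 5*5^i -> [5, 25, 125, 625, 3125]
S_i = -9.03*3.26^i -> [-9.03, -29.44, -95.97, -312.85, -1019.9]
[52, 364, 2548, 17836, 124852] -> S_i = 52*7^i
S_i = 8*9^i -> [8, 72, 648, 5832, 52488]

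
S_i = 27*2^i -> [27, 54, 108, 216, 432]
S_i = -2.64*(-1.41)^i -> [-2.64, 3.72, -5.25, 7.4, -10.43]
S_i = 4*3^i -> [4, 12, 36, 108, 324]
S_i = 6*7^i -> [6, 42, 294, 2058, 14406]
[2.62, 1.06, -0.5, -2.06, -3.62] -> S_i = 2.62 + -1.56*i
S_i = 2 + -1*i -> [2, 1, 0, -1, -2]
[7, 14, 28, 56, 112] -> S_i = 7*2^i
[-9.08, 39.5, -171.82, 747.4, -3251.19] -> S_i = -9.08*(-4.35)^i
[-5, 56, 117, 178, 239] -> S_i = -5 + 61*i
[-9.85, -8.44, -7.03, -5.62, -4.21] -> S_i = -9.85 + 1.41*i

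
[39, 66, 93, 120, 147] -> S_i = 39 + 27*i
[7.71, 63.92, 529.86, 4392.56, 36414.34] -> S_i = 7.71*8.29^i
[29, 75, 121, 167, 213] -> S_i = 29 + 46*i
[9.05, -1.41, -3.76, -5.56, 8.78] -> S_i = Random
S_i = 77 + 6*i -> [77, 83, 89, 95, 101]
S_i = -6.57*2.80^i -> [-6.57, -18.4, -51.51, -144.22, -403.83]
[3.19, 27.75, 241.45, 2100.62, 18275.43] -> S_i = 3.19*8.70^i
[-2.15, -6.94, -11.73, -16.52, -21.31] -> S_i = -2.15 + -4.79*i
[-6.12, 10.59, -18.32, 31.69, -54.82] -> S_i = -6.12*(-1.73)^i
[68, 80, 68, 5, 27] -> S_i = Random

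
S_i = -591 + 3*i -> [-591, -588, -585, -582, -579]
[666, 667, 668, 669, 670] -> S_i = 666 + 1*i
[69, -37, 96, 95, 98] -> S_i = Random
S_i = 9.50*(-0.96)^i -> [9.5, -9.12, 8.76, -8.4, 8.07]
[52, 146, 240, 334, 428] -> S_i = 52 + 94*i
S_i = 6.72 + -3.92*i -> [6.72, 2.8, -1.12, -5.04, -8.96]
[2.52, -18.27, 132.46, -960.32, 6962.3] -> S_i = 2.52*(-7.25)^i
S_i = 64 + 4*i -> [64, 68, 72, 76, 80]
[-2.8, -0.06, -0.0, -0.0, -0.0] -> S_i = -2.80*0.02^i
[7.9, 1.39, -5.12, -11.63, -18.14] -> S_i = 7.90 + -6.51*i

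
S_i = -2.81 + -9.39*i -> [-2.81, -12.2, -21.59, -30.98, -40.37]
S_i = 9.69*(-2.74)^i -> [9.69, -26.55, 72.75, -199.33, 546.17]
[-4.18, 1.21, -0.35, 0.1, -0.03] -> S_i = -4.18*(-0.29)^i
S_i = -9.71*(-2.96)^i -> [-9.71, 28.74, -85.08, 251.82, -745.39]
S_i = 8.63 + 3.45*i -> [8.63, 12.08, 15.53, 18.98, 22.43]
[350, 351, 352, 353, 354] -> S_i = 350 + 1*i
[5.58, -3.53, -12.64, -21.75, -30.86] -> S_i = 5.58 + -9.11*i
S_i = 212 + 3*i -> [212, 215, 218, 221, 224]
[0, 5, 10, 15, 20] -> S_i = 0 + 5*i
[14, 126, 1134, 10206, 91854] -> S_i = 14*9^i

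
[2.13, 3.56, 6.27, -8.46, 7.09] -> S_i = Random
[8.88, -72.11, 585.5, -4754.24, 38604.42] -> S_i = 8.88*(-8.12)^i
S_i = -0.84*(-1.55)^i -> [-0.84, 1.3, -2.02, 3.13, -4.85]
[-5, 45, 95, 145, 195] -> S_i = -5 + 50*i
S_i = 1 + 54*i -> [1, 55, 109, 163, 217]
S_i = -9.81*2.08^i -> [-9.81, -20.4, -42.44, -88.28, -183.62]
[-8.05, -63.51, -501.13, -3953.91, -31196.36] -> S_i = -8.05*7.89^i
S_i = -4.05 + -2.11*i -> [-4.05, -6.16, -8.27, -10.38, -12.49]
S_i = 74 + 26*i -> [74, 100, 126, 152, 178]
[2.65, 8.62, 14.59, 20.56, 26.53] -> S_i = 2.65 + 5.97*i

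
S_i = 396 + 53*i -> [396, 449, 502, 555, 608]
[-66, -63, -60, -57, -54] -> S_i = -66 + 3*i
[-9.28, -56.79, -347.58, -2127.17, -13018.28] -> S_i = -9.28*6.12^i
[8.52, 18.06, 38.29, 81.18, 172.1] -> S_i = 8.52*2.12^i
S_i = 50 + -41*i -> [50, 9, -32, -73, -114]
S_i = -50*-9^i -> [-50, 450, -4050, 36450, -328050]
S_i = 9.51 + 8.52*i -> [9.51, 18.03, 26.55, 35.07, 43.59]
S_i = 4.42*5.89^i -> [4.42, 26.03, 153.34, 903.17, 5319.65]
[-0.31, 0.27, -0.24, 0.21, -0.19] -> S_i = -0.31*(-0.88)^i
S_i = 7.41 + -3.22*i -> [7.41, 4.19, 0.97, -2.25, -5.47]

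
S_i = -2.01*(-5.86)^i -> [-2.01, 11.78, -69.02, 404.47, -2370.21]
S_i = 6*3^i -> [6, 18, 54, 162, 486]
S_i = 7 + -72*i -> [7, -65, -137, -209, -281]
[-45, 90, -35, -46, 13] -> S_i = Random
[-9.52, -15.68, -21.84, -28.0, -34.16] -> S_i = -9.52 + -6.16*i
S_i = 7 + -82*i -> [7, -75, -157, -239, -321]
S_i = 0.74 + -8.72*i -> [0.74, -7.98, -16.7, -25.42, -34.14]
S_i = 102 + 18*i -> [102, 120, 138, 156, 174]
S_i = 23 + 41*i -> [23, 64, 105, 146, 187]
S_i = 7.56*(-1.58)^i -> [7.56, -11.94, 18.87, -29.82, 47.11]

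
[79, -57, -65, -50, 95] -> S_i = Random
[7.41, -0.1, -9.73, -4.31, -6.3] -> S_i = Random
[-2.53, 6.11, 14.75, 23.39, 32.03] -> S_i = -2.53 + 8.64*i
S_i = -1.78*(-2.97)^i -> [-1.78, 5.29, -15.7, 46.63, -138.5]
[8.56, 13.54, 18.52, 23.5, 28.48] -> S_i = 8.56 + 4.98*i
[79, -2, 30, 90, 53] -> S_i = Random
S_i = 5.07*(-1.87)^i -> [5.07, -9.48, 17.73, -33.15, 62.0]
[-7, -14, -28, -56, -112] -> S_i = -7*2^i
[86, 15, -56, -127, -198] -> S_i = 86 + -71*i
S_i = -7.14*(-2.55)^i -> [-7.14, 18.21, -46.43, 118.39, -301.9]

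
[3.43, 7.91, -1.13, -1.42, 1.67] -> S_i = Random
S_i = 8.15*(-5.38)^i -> [8.15, -43.85, 235.9, -1269.13, 6827.89]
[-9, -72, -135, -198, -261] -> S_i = -9 + -63*i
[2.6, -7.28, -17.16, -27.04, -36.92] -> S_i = 2.60 + -9.88*i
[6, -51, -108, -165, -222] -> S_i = 6 + -57*i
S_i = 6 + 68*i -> [6, 74, 142, 210, 278]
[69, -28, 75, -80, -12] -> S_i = Random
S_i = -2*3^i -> [-2, -6, -18, -54, -162]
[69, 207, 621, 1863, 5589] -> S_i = 69*3^i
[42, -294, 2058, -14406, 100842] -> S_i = 42*-7^i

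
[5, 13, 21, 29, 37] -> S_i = 5 + 8*i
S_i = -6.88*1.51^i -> [-6.88, -10.39, -15.69, -23.69, -35.77]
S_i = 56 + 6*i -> [56, 62, 68, 74, 80]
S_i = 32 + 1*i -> [32, 33, 34, 35, 36]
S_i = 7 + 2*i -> [7, 9, 11, 13, 15]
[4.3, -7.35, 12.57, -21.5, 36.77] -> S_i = 4.30*(-1.71)^i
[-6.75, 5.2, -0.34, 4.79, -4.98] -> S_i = Random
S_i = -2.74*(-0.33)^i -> [-2.74, 0.9, -0.3, 0.1, -0.03]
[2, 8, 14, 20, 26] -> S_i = 2 + 6*i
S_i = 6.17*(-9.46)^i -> [6.17, -58.37, 552.16, -5223.46, 49413.97]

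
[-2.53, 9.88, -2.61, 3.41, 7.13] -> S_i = Random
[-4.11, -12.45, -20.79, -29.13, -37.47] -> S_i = -4.11 + -8.34*i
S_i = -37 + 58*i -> [-37, 21, 79, 137, 195]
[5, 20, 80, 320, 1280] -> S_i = 5*4^i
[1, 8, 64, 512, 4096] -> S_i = 1*8^i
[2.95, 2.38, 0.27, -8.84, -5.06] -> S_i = Random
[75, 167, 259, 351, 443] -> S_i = 75 + 92*i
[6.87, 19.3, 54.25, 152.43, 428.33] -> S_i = 6.87*2.81^i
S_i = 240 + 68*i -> [240, 308, 376, 444, 512]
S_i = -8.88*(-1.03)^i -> [-8.88, 9.15, -9.42, 9.7, -9.99]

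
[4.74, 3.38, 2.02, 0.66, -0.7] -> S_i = 4.74 + -1.36*i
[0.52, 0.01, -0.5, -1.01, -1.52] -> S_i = 0.52 + -0.51*i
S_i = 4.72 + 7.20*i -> [4.72, 11.92, 19.12, 26.32, 33.52]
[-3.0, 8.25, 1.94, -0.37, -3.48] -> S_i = Random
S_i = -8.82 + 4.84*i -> [-8.82, -3.98, 0.86, 5.7, 10.54]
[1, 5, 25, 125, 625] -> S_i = 1*5^i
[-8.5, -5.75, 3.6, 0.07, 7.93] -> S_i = Random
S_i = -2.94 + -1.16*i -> [-2.94, -4.1, -5.26, -6.42, -7.58]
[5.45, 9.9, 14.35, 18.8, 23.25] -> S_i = 5.45 + 4.45*i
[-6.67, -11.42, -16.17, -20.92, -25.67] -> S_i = -6.67 + -4.75*i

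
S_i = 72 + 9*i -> [72, 81, 90, 99, 108]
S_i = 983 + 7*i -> [983, 990, 997, 1004, 1011]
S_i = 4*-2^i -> [4, -8, 16, -32, 64]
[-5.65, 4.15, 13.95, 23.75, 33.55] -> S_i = -5.65 + 9.80*i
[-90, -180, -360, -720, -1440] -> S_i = -90*2^i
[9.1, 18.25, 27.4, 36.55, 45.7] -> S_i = 9.10 + 9.15*i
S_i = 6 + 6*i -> [6, 12, 18, 24, 30]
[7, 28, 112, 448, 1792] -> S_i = 7*4^i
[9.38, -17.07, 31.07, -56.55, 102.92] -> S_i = 9.38*(-1.82)^i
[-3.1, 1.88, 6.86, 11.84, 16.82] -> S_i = -3.10 + 4.98*i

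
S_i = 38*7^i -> [38, 266, 1862, 13034, 91238]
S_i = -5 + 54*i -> [-5, 49, 103, 157, 211]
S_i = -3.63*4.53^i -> [-3.63, -16.44, -74.49, -337.44, -1528.62]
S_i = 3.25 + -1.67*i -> [3.25, 1.58, -0.09, -1.76, -3.43]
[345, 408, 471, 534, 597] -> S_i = 345 + 63*i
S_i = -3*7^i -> [-3, -21, -147, -1029, -7203]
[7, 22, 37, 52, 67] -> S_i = 7 + 15*i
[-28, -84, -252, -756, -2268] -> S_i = -28*3^i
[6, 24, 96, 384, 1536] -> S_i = 6*4^i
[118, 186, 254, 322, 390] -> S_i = 118 + 68*i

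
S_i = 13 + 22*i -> [13, 35, 57, 79, 101]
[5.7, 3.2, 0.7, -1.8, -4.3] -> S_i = 5.70 + -2.50*i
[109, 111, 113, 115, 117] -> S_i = 109 + 2*i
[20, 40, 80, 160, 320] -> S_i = 20*2^i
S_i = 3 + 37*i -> [3, 40, 77, 114, 151]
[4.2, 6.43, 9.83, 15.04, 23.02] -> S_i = 4.20*1.53^i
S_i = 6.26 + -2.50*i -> [6.26, 3.76, 1.26, -1.24, -3.74]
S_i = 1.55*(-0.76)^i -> [1.55, -1.18, 0.9, -0.68, 0.52]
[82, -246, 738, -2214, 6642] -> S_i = 82*-3^i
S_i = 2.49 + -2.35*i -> [2.49, 0.14, -2.21, -4.56, -6.91]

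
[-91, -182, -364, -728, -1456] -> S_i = -91*2^i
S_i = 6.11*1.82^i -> [6.11, 11.12, 20.24, 36.83, 67.04]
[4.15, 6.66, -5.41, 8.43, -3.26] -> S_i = Random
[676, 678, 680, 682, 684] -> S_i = 676 + 2*i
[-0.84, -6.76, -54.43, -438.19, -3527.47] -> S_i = -0.84*8.05^i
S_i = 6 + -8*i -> [6, -2, -10, -18, -26]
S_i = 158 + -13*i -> [158, 145, 132, 119, 106]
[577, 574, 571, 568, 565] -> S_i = 577 + -3*i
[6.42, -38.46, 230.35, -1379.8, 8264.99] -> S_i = 6.42*(-5.99)^i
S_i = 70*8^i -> [70, 560, 4480, 35840, 286720]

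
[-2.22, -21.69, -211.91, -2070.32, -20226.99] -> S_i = -2.22*9.77^i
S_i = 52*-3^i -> [52, -156, 468, -1404, 4212]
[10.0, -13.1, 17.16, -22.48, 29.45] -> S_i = 10.00*(-1.31)^i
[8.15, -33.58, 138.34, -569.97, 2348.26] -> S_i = 8.15*(-4.12)^i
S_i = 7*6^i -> [7, 42, 252, 1512, 9072]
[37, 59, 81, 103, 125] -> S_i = 37 + 22*i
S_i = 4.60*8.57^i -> [4.6, 39.42, 337.85, 2895.34, 24813.11]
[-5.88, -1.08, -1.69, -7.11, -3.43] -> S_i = Random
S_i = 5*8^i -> [5, 40, 320, 2560, 20480]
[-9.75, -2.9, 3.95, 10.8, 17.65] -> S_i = -9.75 + 6.85*i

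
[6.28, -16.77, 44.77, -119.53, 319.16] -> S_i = 6.28*(-2.67)^i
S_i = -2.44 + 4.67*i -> [-2.44, 2.23, 6.9, 11.57, 16.24]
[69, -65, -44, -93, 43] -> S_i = Random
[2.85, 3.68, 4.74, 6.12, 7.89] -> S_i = 2.85*1.29^i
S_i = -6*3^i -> [-6, -18, -54, -162, -486]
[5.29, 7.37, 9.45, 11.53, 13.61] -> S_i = 5.29 + 2.08*i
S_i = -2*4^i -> [-2, -8, -32, -128, -512]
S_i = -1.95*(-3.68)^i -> [-1.95, 7.18, -26.41, 97.18, -357.62]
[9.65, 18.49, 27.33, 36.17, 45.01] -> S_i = 9.65 + 8.84*i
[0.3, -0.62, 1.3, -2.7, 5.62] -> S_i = 0.30*(-2.08)^i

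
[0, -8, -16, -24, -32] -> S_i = 0 + -8*i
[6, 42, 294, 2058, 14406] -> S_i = 6*7^i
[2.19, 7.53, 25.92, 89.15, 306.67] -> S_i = 2.19*3.44^i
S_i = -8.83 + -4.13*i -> [-8.83, -12.96, -17.09, -21.22, -25.35]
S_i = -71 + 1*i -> [-71, -70, -69, -68, -67]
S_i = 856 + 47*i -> [856, 903, 950, 997, 1044]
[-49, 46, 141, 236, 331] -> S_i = -49 + 95*i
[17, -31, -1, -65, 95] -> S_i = Random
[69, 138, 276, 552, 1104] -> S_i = 69*2^i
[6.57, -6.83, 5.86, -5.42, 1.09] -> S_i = Random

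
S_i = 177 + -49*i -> [177, 128, 79, 30, -19]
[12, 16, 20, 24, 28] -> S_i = 12 + 4*i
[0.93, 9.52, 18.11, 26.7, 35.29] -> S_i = 0.93 + 8.59*i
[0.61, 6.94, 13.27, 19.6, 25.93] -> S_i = 0.61 + 6.33*i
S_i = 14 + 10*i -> [14, 24, 34, 44, 54]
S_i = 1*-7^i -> [1, -7, 49, -343, 2401]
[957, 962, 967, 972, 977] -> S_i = 957 + 5*i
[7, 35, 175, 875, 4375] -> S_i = 7*5^i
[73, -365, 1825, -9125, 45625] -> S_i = 73*-5^i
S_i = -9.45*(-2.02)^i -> [-9.45, 19.09, -38.56, 77.89, -157.34]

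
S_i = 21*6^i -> [21, 126, 756, 4536, 27216]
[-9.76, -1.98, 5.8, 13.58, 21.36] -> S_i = -9.76 + 7.78*i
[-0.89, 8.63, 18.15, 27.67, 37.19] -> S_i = -0.89 + 9.52*i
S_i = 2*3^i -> [2, 6, 18, 54, 162]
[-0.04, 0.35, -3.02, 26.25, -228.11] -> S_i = -0.04*(-8.69)^i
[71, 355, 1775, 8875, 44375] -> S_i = 71*5^i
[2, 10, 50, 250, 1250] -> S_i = 2*5^i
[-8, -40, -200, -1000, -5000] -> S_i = -8*5^i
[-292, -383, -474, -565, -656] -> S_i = -292 + -91*i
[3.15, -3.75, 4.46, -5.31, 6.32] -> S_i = 3.15*(-1.19)^i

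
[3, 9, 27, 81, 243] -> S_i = 3*3^i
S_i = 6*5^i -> [6, 30, 150, 750, 3750]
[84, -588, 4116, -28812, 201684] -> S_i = 84*-7^i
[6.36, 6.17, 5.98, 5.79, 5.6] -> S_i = 6.36 + -0.19*i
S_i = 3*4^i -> [3, 12, 48, 192, 768]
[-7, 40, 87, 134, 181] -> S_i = -7 + 47*i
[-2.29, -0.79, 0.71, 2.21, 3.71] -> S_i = -2.29 + 1.50*i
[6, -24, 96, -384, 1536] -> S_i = 6*-4^i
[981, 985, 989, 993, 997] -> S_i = 981 + 4*i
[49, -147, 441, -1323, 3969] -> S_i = 49*-3^i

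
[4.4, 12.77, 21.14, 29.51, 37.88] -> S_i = 4.40 + 8.37*i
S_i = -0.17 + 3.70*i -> [-0.17, 3.53, 7.23, 10.93, 14.63]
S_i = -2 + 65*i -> [-2, 63, 128, 193, 258]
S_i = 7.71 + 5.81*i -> [7.71, 13.52, 19.33, 25.14, 30.95]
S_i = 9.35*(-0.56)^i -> [9.35, -5.24, 2.93, -1.64, 0.92]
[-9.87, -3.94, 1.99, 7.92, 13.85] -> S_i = -9.87 + 5.93*i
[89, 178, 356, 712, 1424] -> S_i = 89*2^i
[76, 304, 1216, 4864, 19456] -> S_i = 76*4^i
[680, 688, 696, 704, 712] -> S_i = 680 + 8*i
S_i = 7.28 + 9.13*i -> [7.28, 16.41, 25.54, 34.67, 43.8]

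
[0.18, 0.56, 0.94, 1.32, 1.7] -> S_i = 0.18 + 0.38*i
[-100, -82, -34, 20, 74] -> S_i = Random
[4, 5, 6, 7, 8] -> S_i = 4 + 1*i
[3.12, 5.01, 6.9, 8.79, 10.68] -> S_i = 3.12 + 1.89*i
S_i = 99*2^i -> [99, 198, 396, 792, 1584]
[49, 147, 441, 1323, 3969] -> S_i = 49*3^i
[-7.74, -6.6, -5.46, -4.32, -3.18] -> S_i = -7.74 + 1.14*i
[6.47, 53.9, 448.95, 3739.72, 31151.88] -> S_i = 6.47*8.33^i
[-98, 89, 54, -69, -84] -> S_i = Random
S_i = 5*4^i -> [5, 20, 80, 320, 1280]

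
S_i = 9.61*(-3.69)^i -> [9.61, -35.46, 130.85, -482.84, 1781.68]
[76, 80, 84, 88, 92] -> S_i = 76 + 4*i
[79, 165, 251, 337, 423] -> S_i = 79 + 86*i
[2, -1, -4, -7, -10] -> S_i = 2 + -3*i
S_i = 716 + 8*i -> [716, 724, 732, 740, 748]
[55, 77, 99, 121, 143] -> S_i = 55 + 22*i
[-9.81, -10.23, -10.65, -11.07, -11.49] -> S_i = -9.81 + -0.42*i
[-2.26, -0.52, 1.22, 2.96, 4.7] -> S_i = -2.26 + 1.74*i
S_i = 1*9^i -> [1, 9, 81, 729, 6561]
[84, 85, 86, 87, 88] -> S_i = 84 + 1*i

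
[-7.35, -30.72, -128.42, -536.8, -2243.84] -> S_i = -7.35*4.18^i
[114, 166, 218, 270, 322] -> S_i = 114 + 52*i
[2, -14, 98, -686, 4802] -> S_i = 2*-7^i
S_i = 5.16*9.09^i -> [5.16, 46.9, 426.36, 3875.62, 35229.4]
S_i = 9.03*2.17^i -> [9.03, 19.6, 42.52, 92.27, 200.23]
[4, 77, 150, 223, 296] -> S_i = 4 + 73*i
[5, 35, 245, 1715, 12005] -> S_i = 5*7^i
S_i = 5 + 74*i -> [5, 79, 153, 227, 301]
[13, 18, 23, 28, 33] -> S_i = 13 + 5*i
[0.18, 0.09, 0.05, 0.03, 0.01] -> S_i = 0.18*0.52^i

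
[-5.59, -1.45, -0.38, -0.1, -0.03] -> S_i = -5.59*0.26^i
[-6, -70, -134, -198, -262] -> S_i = -6 + -64*i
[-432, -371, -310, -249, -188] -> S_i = -432 + 61*i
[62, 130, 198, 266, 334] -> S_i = 62 + 68*i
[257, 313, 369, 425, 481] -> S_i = 257 + 56*i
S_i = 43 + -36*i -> [43, 7, -29, -65, -101]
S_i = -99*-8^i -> [-99, 792, -6336, 50688, -405504]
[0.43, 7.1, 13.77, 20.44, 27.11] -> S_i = 0.43 + 6.67*i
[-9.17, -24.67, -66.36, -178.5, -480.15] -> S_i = -9.17*2.69^i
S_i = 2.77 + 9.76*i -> [2.77, 12.53, 22.29, 32.05, 41.81]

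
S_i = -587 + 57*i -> [-587, -530, -473, -416, -359]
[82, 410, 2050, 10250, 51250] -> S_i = 82*5^i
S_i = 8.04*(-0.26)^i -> [8.04, -2.09, 0.54, -0.14, 0.04]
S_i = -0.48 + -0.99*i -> [-0.48, -1.47, -2.46, -3.45, -4.44]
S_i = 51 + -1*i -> [51, 50, 49, 48, 47]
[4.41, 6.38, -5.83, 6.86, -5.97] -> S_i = Random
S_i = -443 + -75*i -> [-443, -518, -593, -668, -743]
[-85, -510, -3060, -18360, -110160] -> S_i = -85*6^i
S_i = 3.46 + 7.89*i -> [3.46, 11.35, 19.24, 27.13, 35.02]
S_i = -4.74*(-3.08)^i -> [-4.74, 14.6, -44.97, 138.49, -426.56]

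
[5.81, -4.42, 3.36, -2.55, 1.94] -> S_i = 5.81*(-0.76)^i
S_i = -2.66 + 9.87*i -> [-2.66, 7.21, 17.08, 26.95, 36.82]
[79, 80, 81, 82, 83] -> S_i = 79 + 1*i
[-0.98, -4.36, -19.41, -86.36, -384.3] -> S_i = -0.98*4.45^i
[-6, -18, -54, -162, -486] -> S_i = -6*3^i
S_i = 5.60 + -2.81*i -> [5.6, 2.79, -0.02, -2.83, -5.64]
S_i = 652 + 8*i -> [652, 660, 668, 676, 684]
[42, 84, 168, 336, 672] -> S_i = 42*2^i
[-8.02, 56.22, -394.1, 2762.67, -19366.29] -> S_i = -8.02*(-7.01)^i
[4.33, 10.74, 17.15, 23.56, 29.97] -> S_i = 4.33 + 6.41*i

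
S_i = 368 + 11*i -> [368, 379, 390, 401, 412]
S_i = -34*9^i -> [-34, -306, -2754, -24786, -223074]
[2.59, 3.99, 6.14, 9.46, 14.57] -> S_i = 2.59*1.54^i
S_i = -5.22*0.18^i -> [-5.22, -0.94, -0.17, -0.03, -0.01]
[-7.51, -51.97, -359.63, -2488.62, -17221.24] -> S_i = -7.51*6.92^i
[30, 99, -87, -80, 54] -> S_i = Random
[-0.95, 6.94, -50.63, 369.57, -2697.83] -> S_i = -0.95*(-7.30)^i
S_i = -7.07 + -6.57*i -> [-7.07, -13.64, -20.21, -26.78, -33.35]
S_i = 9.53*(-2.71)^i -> [9.53, -25.83, 69.99, -189.67, 514.01]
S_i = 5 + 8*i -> [5, 13, 21, 29, 37]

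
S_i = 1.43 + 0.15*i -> [1.43, 1.58, 1.73, 1.88, 2.03]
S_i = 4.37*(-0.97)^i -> [4.37, -4.24, 4.11, -3.99, 3.87]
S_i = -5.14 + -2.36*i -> [-5.14, -7.5, -9.86, -12.22, -14.58]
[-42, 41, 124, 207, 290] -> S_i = -42 + 83*i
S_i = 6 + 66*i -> [6, 72, 138, 204, 270]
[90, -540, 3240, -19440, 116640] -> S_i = 90*-6^i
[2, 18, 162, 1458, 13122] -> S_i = 2*9^i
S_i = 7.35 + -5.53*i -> [7.35, 1.82, -3.71, -9.24, -14.77]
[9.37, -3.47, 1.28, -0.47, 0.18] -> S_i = 9.37*(-0.37)^i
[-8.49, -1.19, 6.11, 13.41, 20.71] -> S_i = -8.49 + 7.30*i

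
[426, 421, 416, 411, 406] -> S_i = 426 + -5*i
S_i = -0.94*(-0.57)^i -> [-0.94, 0.54, -0.31, 0.17, -0.1]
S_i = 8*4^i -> [8, 32, 128, 512, 2048]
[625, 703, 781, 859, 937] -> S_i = 625 + 78*i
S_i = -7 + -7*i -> [-7, -14, -21, -28, -35]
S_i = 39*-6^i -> [39, -234, 1404, -8424, 50544]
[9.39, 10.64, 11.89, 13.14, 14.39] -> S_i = 9.39 + 1.25*i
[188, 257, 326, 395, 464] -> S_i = 188 + 69*i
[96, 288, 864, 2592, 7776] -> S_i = 96*3^i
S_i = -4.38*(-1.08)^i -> [-4.38, 4.73, -5.11, 5.52, -5.96]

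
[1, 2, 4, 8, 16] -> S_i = 1*2^i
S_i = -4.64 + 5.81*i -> [-4.64, 1.17, 6.98, 12.79, 18.6]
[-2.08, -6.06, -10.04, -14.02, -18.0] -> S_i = -2.08 + -3.98*i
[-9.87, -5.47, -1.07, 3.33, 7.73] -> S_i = -9.87 + 4.40*i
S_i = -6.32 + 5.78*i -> [-6.32, -0.54, 5.24, 11.02, 16.8]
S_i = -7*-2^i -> [-7, 14, -28, 56, -112]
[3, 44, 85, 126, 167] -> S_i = 3 + 41*i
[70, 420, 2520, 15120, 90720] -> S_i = 70*6^i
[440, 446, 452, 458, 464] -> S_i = 440 + 6*i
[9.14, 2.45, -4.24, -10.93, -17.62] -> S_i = 9.14 + -6.69*i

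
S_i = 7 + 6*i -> [7, 13, 19, 25, 31]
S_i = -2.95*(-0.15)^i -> [-2.95, 0.44, -0.07, 0.01, -0.0]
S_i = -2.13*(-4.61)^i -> [-2.13, 9.82, -45.27, 208.68, -962.02]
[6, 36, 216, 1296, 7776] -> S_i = 6*6^i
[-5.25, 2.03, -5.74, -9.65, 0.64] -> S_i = Random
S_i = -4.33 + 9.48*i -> [-4.33, 5.15, 14.63, 24.11, 33.59]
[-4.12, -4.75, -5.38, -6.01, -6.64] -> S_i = -4.12 + -0.63*i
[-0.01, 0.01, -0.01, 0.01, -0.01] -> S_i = -0.01*(-1.05)^i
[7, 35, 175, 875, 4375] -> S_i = 7*5^i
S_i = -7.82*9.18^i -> [-7.82, -71.79, -659.01, -6049.71, -55536.37]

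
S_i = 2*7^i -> [2, 14, 98, 686, 4802]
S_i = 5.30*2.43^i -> [5.3, 12.88, 31.3, 76.05, 184.8]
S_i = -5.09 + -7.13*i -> [-5.09, -12.22, -19.35, -26.48, -33.61]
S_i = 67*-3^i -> [67, -201, 603, -1809, 5427]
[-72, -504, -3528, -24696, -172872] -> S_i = -72*7^i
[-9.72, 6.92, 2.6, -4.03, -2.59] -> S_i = Random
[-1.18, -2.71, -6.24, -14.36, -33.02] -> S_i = -1.18*2.30^i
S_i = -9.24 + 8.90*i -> [-9.24, -0.34, 8.56, 17.46, 26.36]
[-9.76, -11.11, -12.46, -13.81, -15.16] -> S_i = -9.76 + -1.35*i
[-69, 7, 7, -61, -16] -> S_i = Random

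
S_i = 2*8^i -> [2, 16, 128, 1024, 8192]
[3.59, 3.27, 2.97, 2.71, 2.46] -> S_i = 3.59*0.91^i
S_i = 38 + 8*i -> [38, 46, 54, 62, 70]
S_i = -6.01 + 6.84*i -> [-6.01, 0.83, 7.67, 14.51, 21.35]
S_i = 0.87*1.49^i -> [0.87, 1.3, 1.93, 2.88, 4.29]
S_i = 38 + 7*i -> [38, 45, 52, 59, 66]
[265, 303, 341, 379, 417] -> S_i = 265 + 38*i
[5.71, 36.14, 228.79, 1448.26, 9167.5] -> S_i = 5.71*6.33^i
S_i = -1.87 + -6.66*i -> [-1.87, -8.53, -15.19, -21.85, -28.51]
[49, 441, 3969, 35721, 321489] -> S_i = 49*9^i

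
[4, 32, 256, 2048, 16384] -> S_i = 4*8^i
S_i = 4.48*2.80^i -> [4.48, 12.54, 35.12, 98.34, 275.37]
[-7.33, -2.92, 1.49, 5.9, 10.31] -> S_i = -7.33 + 4.41*i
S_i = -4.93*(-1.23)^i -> [-4.93, 6.06, -7.46, 9.17, -11.28]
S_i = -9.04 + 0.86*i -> [-9.04, -8.18, -7.32, -6.46, -5.6]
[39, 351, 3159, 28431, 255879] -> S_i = 39*9^i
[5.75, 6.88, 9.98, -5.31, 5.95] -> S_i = Random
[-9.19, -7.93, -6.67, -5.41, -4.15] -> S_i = -9.19 + 1.26*i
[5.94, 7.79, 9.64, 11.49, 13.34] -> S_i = 5.94 + 1.85*i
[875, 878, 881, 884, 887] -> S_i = 875 + 3*i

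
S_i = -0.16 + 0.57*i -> [-0.16, 0.41, 0.98, 1.55, 2.12]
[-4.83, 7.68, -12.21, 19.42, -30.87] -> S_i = -4.83*(-1.59)^i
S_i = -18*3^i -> [-18, -54, -162, -486, -1458]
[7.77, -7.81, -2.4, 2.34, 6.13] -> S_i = Random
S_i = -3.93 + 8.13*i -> [-3.93, 4.2, 12.33, 20.46, 28.59]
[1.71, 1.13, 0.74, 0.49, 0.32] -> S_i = 1.71*0.66^i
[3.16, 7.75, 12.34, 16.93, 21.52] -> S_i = 3.16 + 4.59*i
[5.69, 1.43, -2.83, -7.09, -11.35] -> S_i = 5.69 + -4.26*i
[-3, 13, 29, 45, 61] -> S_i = -3 + 16*i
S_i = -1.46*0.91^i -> [-1.46, -1.33, -1.21, -1.1, -1.0]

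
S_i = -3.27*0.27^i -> [-3.27, -0.88, -0.24, -0.06, -0.02]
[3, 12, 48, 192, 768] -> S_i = 3*4^i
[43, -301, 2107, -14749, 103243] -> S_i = 43*-7^i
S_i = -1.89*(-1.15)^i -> [-1.89, 2.17, -2.5, 2.87, -3.31]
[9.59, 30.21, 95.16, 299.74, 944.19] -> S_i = 9.59*3.15^i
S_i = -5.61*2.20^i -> [-5.61, -12.34, -27.15, -59.74, -131.42]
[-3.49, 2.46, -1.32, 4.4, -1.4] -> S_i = Random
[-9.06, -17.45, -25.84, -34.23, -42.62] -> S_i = -9.06 + -8.39*i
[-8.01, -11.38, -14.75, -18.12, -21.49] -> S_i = -8.01 + -3.37*i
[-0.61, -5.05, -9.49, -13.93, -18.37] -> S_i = -0.61 + -4.44*i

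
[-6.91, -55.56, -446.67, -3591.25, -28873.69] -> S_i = -6.91*8.04^i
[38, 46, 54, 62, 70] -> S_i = 38 + 8*i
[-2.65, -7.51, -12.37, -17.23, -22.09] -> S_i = -2.65 + -4.86*i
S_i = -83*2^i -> [-83, -166, -332, -664, -1328]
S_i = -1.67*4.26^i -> [-1.67, -7.11, -30.31, -129.11, -549.99]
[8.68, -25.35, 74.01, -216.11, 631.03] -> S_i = 8.68*(-2.92)^i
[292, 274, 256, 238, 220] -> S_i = 292 + -18*i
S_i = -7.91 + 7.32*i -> [-7.91, -0.59, 6.73, 14.05, 21.37]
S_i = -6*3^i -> [-6, -18, -54, -162, -486]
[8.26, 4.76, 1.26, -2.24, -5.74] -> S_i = 8.26 + -3.50*i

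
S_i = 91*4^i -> [91, 364, 1456, 5824, 23296]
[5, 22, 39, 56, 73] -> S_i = 5 + 17*i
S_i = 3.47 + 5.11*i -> [3.47, 8.58, 13.69, 18.8, 23.91]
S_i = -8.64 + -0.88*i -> [-8.64, -9.52, -10.4, -11.28, -12.16]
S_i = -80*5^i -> [-80, -400, -2000, -10000, -50000]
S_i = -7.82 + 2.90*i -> [-7.82, -4.92, -2.02, 0.88, 3.78]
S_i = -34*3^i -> [-34, -102, -306, -918, -2754]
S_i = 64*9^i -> [64, 576, 5184, 46656, 419904]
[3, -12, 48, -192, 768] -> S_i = 3*-4^i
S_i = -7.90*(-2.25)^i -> [-7.9, 17.78, -39.99, 89.99, -202.47]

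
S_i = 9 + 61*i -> [9, 70, 131, 192, 253]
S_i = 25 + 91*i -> [25, 116, 207, 298, 389]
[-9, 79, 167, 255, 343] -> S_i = -9 + 88*i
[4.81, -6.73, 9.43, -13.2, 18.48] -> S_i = 4.81*(-1.40)^i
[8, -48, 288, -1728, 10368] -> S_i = 8*-6^i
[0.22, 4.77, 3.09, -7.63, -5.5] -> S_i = Random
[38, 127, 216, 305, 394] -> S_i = 38 + 89*i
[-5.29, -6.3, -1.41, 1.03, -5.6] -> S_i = Random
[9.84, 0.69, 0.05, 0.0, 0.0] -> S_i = 9.84*0.07^i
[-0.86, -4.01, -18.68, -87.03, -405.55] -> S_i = -0.86*4.66^i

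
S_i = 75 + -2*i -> [75, 73, 71, 69, 67]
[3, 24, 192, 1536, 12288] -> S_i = 3*8^i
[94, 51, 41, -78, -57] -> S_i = Random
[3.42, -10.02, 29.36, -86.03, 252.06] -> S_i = 3.42*(-2.93)^i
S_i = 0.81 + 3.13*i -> [0.81, 3.94, 7.07, 10.2, 13.33]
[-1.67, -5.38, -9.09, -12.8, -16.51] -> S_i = -1.67 + -3.71*i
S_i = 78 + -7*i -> [78, 71, 64, 57, 50]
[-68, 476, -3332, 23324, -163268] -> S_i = -68*-7^i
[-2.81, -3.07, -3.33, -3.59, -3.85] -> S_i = -2.81 + -0.26*i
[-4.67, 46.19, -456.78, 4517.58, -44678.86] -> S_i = -4.67*(-9.89)^i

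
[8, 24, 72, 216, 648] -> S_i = 8*3^i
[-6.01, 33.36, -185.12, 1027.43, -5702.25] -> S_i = -6.01*(-5.55)^i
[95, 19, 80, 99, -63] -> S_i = Random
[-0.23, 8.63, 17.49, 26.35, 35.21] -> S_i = -0.23 + 8.86*i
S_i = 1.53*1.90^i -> [1.53, 2.91, 5.52, 10.49, 19.94]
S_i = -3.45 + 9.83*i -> [-3.45, 6.38, 16.21, 26.04, 35.87]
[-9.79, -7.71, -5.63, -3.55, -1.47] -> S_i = -9.79 + 2.08*i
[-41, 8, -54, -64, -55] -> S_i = Random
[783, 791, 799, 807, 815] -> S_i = 783 + 8*i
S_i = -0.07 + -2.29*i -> [-0.07, -2.36, -4.65, -6.94, -9.23]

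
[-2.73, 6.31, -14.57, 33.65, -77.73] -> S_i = -2.73*(-2.31)^i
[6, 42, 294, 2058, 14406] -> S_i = 6*7^i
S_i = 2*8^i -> [2, 16, 128, 1024, 8192]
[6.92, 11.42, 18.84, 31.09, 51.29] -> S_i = 6.92*1.65^i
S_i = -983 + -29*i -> [-983, -1012, -1041, -1070, -1099]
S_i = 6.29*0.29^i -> [6.29, 1.82, 0.53, 0.15, 0.04]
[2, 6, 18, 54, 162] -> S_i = 2*3^i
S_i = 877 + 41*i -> [877, 918, 959, 1000, 1041]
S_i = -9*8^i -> [-9, -72, -576, -4608, -36864]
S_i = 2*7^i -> [2, 14, 98, 686, 4802]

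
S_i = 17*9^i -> [17, 153, 1377, 12393, 111537]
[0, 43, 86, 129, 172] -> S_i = 0 + 43*i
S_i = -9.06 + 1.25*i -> [-9.06, -7.81, -6.56, -5.31, -4.06]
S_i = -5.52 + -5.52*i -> [-5.52, -11.04, -16.56, -22.08, -27.6]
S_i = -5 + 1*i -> [-5, -4, -3, -2, -1]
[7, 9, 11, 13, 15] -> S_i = 7 + 2*i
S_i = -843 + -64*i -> [-843, -907, -971, -1035, -1099]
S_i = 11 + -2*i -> [11, 9, 7, 5, 3]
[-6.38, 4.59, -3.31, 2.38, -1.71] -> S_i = -6.38*(-0.72)^i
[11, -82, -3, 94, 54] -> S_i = Random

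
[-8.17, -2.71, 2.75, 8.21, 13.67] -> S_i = -8.17 + 5.46*i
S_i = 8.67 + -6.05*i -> [8.67, 2.62, -3.43, -9.48, -15.53]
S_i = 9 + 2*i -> [9, 11, 13, 15, 17]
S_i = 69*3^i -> [69, 207, 621, 1863, 5589]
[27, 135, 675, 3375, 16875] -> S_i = 27*5^i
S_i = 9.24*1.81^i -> [9.24, 16.72, 30.27, 54.79, 99.17]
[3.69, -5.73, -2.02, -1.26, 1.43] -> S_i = Random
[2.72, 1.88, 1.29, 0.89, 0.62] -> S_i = 2.72*0.69^i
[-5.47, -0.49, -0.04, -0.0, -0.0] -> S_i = -5.47*0.09^i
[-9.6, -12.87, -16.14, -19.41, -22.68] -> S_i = -9.60 + -3.27*i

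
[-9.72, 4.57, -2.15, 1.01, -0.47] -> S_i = -9.72*(-0.47)^i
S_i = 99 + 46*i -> [99, 145, 191, 237, 283]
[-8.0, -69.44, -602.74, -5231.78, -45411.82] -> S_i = -8.00*8.68^i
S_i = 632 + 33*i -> [632, 665, 698, 731, 764]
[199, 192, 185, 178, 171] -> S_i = 199 + -7*i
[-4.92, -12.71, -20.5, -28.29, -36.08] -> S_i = -4.92 + -7.79*i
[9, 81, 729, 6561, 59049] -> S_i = 9*9^i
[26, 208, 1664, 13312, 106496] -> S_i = 26*8^i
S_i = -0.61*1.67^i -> [-0.61, -1.02, -1.7, -2.84, -4.74]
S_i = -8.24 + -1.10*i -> [-8.24, -9.34, -10.44, -11.54, -12.64]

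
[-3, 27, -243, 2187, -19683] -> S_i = -3*-9^i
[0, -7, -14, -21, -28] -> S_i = 0 + -7*i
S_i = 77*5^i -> [77, 385, 1925, 9625, 48125]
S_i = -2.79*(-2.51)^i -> [-2.79, 7.0, -17.58, 44.12, -110.74]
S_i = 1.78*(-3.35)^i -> [1.78, -5.96, 19.98, -66.92, 224.18]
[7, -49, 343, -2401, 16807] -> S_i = 7*-7^i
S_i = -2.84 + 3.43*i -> [-2.84, 0.59, 4.02, 7.45, 10.88]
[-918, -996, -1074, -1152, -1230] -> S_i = -918 + -78*i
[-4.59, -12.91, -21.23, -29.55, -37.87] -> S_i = -4.59 + -8.32*i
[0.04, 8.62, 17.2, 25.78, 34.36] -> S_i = 0.04 + 8.58*i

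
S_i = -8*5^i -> [-8, -40, -200, -1000, -5000]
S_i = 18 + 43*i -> [18, 61, 104, 147, 190]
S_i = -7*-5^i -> [-7, 35, -175, 875, -4375]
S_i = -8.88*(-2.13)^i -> [-8.88, 18.91, -40.29, 85.81, -182.78]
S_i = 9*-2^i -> [9, -18, 36, -72, 144]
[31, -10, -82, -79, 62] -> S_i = Random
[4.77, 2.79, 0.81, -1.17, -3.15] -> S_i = 4.77 + -1.98*i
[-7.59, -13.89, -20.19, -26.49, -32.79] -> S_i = -7.59 + -6.30*i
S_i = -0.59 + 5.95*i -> [-0.59, 5.36, 11.31, 17.26, 23.21]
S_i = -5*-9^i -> [-5, 45, -405, 3645, -32805]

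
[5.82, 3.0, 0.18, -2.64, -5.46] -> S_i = 5.82 + -2.82*i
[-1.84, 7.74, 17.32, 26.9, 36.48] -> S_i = -1.84 + 9.58*i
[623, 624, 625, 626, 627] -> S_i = 623 + 1*i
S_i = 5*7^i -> [5, 35, 245, 1715, 12005]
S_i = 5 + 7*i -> [5, 12, 19, 26, 33]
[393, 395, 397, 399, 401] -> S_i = 393 + 2*i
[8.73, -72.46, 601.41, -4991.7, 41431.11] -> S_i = 8.73*(-8.30)^i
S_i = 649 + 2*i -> [649, 651, 653, 655, 657]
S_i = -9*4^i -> [-9, -36, -144, -576, -2304]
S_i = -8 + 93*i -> [-8, 85, 178, 271, 364]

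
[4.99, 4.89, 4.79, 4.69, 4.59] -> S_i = 4.99 + -0.10*i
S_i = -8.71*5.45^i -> [-8.71, -47.47, -258.71, -1409.96, -7684.3]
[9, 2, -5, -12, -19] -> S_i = 9 + -7*i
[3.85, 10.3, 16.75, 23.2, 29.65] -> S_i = 3.85 + 6.45*i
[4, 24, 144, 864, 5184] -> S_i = 4*6^i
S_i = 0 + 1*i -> [0, 1, 2, 3, 4]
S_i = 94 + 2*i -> [94, 96, 98, 100, 102]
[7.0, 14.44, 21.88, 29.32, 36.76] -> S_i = 7.00 + 7.44*i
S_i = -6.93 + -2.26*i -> [-6.93, -9.19, -11.45, -13.71, -15.97]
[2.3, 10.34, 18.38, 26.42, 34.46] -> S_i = 2.30 + 8.04*i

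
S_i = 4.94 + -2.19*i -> [4.94, 2.75, 0.56, -1.63, -3.82]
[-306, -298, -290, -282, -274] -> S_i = -306 + 8*i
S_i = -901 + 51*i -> [-901, -850, -799, -748, -697]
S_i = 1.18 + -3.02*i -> [1.18, -1.84, -4.86, -7.88, -10.9]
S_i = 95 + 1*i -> [95, 96, 97, 98, 99]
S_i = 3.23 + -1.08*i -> [3.23, 2.15, 1.07, -0.01, -1.09]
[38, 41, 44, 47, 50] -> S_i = 38 + 3*i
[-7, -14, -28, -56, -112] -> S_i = -7*2^i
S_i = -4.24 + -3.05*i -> [-4.24, -7.29, -10.34, -13.39, -16.44]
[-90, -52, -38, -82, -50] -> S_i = Random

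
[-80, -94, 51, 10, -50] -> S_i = Random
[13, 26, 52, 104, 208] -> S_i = 13*2^i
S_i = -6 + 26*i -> [-6, 20, 46, 72, 98]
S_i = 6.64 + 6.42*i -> [6.64, 13.06, 19.48, 25.9, 32.32]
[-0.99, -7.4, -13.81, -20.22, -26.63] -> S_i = -0.99 + -6.41*i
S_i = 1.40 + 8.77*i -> [1.4, 10.17, 18.94, 27.71, 36.48]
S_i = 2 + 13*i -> [2, 15, 28, 41, 54]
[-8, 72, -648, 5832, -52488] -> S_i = -8*-9^i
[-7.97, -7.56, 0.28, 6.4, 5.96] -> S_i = Random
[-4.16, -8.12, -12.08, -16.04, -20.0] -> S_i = -4.16 + -3.96*i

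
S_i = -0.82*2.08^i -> [-0.82, -1.71, -3.55, -7.38, -15.35]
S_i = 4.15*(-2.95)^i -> [4.15, -12.24, 36.12, -106.54, 314.29]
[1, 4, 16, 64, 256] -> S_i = 1*4^i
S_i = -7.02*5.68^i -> [-7.02, -39.87, -226.48, -1286.42, -7306.85]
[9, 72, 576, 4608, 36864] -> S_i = 9*8^i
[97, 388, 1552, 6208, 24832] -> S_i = 97*4^i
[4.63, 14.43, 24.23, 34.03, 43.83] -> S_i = 4.63 + 9.80*i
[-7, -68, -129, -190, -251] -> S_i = -7 + -61*i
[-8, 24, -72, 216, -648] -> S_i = -8*-3^i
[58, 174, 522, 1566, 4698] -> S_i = 58*3^i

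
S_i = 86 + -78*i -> [86, 8, -70, -148, -226]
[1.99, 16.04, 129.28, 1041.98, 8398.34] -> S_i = 1.99*8.06^i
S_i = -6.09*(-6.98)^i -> [-6.09, 42.51, -296.71, 2071.02, -14455.7]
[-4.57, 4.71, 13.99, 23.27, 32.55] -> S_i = -4.57 + 9.28*i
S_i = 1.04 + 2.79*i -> [1.04, 3.83, 6.62, 9.41, 12.2]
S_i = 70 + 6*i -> [70, 76, 82, 88, 94]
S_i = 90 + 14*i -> [90, 104, 118, 132, 146]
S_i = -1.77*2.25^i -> [-1.77, -3.98, -8.96, -20.16, -45.36]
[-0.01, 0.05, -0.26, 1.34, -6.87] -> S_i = -0.01*(-5.12)^i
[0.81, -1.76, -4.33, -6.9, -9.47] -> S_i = 0.81 + -2.57*i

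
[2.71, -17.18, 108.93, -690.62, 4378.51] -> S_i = 2.71*(-6.34)^i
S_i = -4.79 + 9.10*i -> [-4.79, 4.31, 13.41, 22.51, 31.61]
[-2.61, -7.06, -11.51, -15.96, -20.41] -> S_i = -2.61 + -4.45*i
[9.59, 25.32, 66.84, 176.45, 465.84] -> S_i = 9.59*2.64^i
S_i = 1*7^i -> [1, 7, 49, 343, 2401]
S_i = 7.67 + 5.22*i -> [7.67, 12.89, 18.11, 23.33, 28.55]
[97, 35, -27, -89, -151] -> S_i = 97 + -62*i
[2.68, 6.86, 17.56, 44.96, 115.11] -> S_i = 2.68*2.56^i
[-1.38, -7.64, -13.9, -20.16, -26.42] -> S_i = -1.38 + -6.26*i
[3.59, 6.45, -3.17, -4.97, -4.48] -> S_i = Random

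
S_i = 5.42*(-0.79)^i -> [5.42, -4.28, 3.38, -2.67, 2.11]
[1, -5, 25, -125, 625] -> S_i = 1*-5^i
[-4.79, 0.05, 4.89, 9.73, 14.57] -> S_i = -4.79 + 4.84*i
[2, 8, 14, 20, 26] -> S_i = 2 + 6*i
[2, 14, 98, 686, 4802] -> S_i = 2*7^i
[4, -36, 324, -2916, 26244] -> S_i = 4*-9^i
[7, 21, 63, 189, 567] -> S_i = 7*3^i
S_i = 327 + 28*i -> [327, 355, 383, 411, 439]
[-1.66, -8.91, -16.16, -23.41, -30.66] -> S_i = -1.66 + -7.25*i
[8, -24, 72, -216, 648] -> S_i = 8*-3^i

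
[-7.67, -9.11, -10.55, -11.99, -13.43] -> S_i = -7.67 + -1.44*i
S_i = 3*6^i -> [3, 18, 108, 648, 3888]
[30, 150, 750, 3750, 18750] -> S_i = 30*5^i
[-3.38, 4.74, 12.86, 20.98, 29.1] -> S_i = -3.38 + 8.12*i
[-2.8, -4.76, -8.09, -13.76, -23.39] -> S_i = -2.80*1.70^i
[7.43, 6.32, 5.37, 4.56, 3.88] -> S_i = 7.43*0.85^i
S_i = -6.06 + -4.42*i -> [-6.06, -10.48, -14.9, -19.32, -23.74]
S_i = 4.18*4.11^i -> [4.18, 17.18, 70.61, 290.2, 1192.73]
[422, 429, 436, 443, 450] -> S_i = 422 + 7*i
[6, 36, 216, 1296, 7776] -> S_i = 6*6^i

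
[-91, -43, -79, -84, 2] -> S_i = Random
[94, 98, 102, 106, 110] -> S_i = 94 + 4*i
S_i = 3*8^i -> [3, 24, 192, 1536, 12288]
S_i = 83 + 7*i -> [83, 90, 97, 104, 111]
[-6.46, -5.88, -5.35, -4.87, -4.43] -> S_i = -6.46*0.91^i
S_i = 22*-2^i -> [22, -44, 88, -176, 352]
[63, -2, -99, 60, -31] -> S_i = Random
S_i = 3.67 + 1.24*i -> [3.67, 4.91, 6.15, 7.39, 8.63]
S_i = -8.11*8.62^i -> [-8.11, -69.91, -602.61, -5194.49, -44776.48]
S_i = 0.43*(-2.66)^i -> [0.43, -1.14, 3.04, -8.09, 21.53]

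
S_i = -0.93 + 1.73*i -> [-0.93, 0.8, 2.53, 4.26, 5.99]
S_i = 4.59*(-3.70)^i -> [4.59, -16.98, 62.84, -232.5, 860.24]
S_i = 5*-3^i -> [5, -15, 45, -135, 405]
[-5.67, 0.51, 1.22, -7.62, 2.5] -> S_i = Random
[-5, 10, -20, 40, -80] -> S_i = -5*-2^i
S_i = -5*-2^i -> [-5, 10, -20, 40, -80]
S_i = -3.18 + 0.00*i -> [-3.18, -3.18, -3.18, -3.18, -3.18]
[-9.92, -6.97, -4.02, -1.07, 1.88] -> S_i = -9.92 + 2.95*i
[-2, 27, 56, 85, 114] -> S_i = -2 + 29*i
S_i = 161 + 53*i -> [161, 214, 267, 320, 373]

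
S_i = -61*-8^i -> [-61, 488, -3904, 31232, -249856]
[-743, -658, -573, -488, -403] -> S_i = -743 + 85*i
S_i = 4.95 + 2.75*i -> [4.95, 7.7, 10.45, 13.2, 15.95]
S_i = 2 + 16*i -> [2, 18, 34, 50, 66]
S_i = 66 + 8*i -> [66, 74, 82, 90, 98]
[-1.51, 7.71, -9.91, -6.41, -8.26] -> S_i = Random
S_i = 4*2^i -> [4, 8, 16, 32, 64]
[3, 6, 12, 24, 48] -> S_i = 3*2^i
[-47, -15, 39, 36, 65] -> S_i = Random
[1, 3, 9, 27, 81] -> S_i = 1*3^i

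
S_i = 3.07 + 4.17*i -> [3.07, 7.24, 11.41, 15.58, 19.75]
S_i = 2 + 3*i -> [2, 5, 8, 11, 14]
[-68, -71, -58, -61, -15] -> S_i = Random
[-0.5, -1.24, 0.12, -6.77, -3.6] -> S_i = Random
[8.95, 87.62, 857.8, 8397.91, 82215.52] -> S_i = 8.95*9.79^i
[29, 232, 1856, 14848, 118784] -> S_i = 29*8^i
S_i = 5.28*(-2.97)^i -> [5.28, -15.68, 46.57, -138.33, 410.83]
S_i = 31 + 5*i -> [31, 36, 41, 46, 51]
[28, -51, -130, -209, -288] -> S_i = 28 + -79*i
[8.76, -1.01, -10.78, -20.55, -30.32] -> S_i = 8.76 + -9.77*i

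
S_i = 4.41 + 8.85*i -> [4.41, 13.26, 22.11, 30.96, 39.81]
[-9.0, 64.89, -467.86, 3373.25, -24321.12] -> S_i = -9.00*(-7.21)^i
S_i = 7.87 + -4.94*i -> [7.87, 2.93, -2.01, -6.95, -11.89]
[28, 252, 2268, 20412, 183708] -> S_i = 28*9^i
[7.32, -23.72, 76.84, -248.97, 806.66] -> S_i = 7.32*(-3.24)^i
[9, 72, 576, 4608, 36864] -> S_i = 9*8^i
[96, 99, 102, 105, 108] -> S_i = 96 + 3*i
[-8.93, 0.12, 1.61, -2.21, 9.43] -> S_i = Random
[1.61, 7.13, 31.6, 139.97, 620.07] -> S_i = 1.61*4.43^i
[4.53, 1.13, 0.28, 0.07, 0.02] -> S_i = 4.53*0.25^i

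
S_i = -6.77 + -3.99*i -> [-6.77, -10.76, -14.75, -18.74, -22.73]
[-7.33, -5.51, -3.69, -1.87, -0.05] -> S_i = -7.33 + 1.82*i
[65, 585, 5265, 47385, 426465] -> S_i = 65*9^i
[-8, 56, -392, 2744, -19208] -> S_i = -8*-7^i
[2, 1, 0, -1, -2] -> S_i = 2 + -1*i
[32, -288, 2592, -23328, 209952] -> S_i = 32*-9^i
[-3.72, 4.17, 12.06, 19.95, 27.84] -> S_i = -3.72 + 7.89*i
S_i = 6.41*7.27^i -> [6.41, 46.6, 338.79, 2462.98, 17905.88]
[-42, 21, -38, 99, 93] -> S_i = Random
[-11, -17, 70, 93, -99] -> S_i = Random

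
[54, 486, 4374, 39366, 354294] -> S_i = 54*9^i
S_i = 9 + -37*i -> [9, -28, -65, -102, -139]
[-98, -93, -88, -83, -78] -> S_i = -98 + 5*i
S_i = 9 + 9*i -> [9, 18, 27, 36, 45]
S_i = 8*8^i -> [8, 64, 512, 4096, 32768]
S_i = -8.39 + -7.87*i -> [-8.39, -16.26, -24.13, -32.0, -39.87]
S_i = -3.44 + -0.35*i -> [-3.44, -3.79, -4.14, -4.49, -4.84]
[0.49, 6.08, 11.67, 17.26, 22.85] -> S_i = 0.49 + 5.59*i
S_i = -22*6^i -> [-22, -132, -792, -4752, -28512]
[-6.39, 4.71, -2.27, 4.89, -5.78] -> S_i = Random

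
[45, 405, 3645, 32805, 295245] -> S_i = 45*9^i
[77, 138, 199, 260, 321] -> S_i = 77 + 61*i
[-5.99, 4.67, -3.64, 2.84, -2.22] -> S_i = -5.99*(-0.78)^i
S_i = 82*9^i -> [82, 738, 6642, 59778, 538002]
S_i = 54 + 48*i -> [54, 102, 150, 198, 246]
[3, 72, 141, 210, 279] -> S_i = 3 + 69*i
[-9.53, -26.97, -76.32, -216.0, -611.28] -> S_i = -9.53*2.83^i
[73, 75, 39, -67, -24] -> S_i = Random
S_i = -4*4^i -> [-4, -16, -64, -256, -1024]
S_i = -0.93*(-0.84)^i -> [-0.93, 0.78, -0.66, 0.55, -0.46]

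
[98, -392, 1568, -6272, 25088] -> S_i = 98*-4^i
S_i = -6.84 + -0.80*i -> [-6.84, -7.64, -8.44, -9.24, -10.04]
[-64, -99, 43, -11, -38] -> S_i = Random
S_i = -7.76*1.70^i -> [-7.76, -13.19, -22.43, -38.12, -64.81]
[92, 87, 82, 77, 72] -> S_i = 92 + -5*i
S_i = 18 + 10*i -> [18, 28, 38, 48, 58]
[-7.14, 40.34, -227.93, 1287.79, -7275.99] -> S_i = -7.14*(-5.65)^i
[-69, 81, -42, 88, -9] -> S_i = Random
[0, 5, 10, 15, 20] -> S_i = 0 + 5*i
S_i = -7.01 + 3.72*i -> [-7.01, -3.29, 0.43, 4.15, 7.87]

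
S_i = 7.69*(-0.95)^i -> [7.69, -7.31, 6.94, -6.59, 6.26]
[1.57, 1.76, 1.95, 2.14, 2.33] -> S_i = 1.57 + 0.19*i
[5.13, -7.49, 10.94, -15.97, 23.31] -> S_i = 5.13*(-1.46)^i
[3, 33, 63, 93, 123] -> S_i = 3 + 30*i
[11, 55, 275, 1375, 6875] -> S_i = 11*5^i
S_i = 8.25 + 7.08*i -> [8.25, 15.33, 22.41, 29.49, 36.57]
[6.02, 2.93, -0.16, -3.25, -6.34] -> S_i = 6.02 + -3.09*i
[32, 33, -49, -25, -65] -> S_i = Random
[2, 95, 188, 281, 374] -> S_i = 2 + 93*i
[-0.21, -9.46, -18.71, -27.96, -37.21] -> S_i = -0.21 + -9.25*i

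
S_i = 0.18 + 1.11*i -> [0.18, 1.29, 2.4, 3.51, 4.62]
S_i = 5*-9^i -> [5, -45, 405, -3645, 32805]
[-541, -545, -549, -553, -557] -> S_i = -541 + -4*i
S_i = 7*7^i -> [7, 49, 343, 2401, 16807]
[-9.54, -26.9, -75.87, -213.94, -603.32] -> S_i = -9.54*2.82^i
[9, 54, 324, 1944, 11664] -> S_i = 9*6^i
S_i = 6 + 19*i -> [6, 25, 44, 63, 82]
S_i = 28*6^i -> [28, 168, 1008, 6048, 36288]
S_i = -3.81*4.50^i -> [-3.81, -17.14, -77.15, -347.19, -1562.34]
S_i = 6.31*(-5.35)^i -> [6.31, -33.76, 180.61, -966.25, 5169.45]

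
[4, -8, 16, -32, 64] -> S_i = 4*-2^i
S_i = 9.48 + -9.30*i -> [9.48, 0.18, -9.12, -18.42, -27.72]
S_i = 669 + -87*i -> [669, 582, 495, 408, 321]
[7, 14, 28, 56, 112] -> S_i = 7*2^i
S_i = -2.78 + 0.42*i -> [-2.78, -2.36, -1.94, -1.52, -1.1]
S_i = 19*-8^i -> [19, -152, 1216, -9728, 77824]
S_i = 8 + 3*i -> [8, 11, 14, 17, 20]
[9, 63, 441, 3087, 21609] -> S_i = 9*7^i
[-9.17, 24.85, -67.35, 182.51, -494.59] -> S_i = -9.17*(-2.71)^i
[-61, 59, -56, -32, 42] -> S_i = Random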